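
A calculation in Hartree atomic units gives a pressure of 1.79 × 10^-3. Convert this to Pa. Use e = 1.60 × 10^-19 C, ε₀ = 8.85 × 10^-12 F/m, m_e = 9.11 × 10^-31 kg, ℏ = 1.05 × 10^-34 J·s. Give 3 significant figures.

5.39 × 10^10 Pa

One atomic unit of pressure: P_au = E_h/a₀³ = m_e⁴e¹⁰/((4πε₀)⁵ℏ⁸) = 3.01 × 10^13 Pa.
1.79 × 10^-3 × 3.01 × 10^13 Pa = 5.39 × 10^10 Pa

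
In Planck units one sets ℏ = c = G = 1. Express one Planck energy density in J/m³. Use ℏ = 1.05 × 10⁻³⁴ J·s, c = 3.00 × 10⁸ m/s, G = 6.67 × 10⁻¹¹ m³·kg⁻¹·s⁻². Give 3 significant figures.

u_P = c⁷/(ℏG²)
  = 2.19 × 10⁵⁹ / 4.67 × 10⁻⁵⁵
  = 4.68 × 10¹¹³ J/m³

4.68 × 10¹¹³ J/m³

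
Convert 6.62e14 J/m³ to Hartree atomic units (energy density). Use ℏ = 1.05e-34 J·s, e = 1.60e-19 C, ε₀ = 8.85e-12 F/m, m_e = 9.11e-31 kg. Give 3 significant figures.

atomic unit of energy density: u_au = E_h/a₀³ = m_e⁴e¹⁰/((4πε₀)⁵ℏ⁸) = 3.01e13 J/m³.
6.62e14 / 3.01e13 = 22

22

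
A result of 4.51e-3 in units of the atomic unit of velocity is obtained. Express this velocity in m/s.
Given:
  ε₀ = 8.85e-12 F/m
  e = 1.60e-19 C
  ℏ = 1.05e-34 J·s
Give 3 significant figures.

9.89e3 m/s

One atomic unit of velocity: v_au = e²/(4πε₀ℏ) = 2.19e6 m/s.
4.51e-3 × 2.19e6 m/s = 9.89e3 m/s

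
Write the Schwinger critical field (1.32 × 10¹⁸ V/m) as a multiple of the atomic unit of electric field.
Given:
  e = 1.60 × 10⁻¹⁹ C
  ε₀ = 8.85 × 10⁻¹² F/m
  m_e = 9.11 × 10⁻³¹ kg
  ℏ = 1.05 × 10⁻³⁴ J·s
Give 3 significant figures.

atomic unit of electric field: E_au = E_h/(e a₀) = m_e²e⁵/((4πε₀)³ℏ⁴) = 5.20 × 10¹¹ V/m.
1.32 × 10¹⁸ / 5.20 × 10¹¹ = 2.54 × 10⁶

2.54 × 10⁶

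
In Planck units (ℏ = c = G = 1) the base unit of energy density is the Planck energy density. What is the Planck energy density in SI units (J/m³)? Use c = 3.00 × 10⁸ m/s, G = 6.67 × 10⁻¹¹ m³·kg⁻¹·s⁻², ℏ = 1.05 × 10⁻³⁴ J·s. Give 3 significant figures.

u_P = c⁷/(ℏG²)
  = 2.19 × 10⁵⁹ / 4.67 × 10⁻⁵⁵
  = 4.68 × 10¹¹³ J/m³

4.68 × 10¹¹³ J/m³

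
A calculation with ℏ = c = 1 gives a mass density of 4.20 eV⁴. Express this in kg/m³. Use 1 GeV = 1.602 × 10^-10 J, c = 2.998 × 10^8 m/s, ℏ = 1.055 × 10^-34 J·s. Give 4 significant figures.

9.727 × 10^-16 kg/m³

Mass density is [E]/(c²[L]³) = [E]⁴/(ℏ³c⁵).
1 GeV⁴ → 1/(ℏ³c⁵) × (1 GeV in J)⁴ = 2.316 × 10^20 kg/m³.
Convert the energy scale: 4.20 eV⁴ = 4.20 × 10^-36 GeV⁴.
Result: 4.20 × 10^-36 × 2.316 × 10^20 = 9.727 × 10^-16 kg/m³.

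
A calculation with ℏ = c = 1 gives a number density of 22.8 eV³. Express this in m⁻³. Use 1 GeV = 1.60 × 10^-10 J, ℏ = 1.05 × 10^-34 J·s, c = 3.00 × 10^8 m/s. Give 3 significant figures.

Number density is [L]⁻³ = [E]³/(ℏc)³.
1 GeV³ → 1/(ℏc)³ × (1 GeV in J)³ = 1.31 × 10^47 m⁻³.
Convert the energy scale: 22.8 eV³ = 2.28 × 10^-26 GeV³.
Result: 2.28 × 10^-26 × 1.31 × 10^47 = 2.99 × 10^21 m⁻³.

2.99 × 10^21 m⁻³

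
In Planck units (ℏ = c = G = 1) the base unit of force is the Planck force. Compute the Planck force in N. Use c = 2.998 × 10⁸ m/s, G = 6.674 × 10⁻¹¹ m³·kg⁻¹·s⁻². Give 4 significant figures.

1.210 × 10⁴⁴ N

F_P = c⁴/G
  = 8.078 × 10³³ / 6.674 × 10⁻¹¹
  = 1.210 × 10⁴⁴ N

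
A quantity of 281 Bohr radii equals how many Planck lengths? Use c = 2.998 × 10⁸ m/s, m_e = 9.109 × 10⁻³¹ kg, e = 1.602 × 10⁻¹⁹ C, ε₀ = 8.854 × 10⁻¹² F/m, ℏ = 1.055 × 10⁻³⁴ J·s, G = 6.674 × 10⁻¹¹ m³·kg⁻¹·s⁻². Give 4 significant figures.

Bohr radius: a₀ = 4πε₀ℏ²/(m_e e²) = 5.297 × 10⁻¹¹ m
Planck length: ℓ_P = √(ℏG/c³) = 1.616 × 10⁻³⁵ m
281 × 5.297 × 10⁻¹¹ / 1.616 × 10⁻³⁵ = 9.209 × 10²⁶

9.209 × 10²⁶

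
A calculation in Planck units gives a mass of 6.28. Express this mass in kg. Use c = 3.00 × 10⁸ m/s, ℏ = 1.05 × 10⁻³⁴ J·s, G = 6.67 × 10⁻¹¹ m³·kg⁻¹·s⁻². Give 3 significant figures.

1.36 × 10⁻⁷ kg

One Planck mass: m_P = √(ℏc/G) = 2.17 × 10⁻⁸ kg.
6.28 × 2.17 × 10⁻⁸ kg = 1.36 × 10⁻⁷ kg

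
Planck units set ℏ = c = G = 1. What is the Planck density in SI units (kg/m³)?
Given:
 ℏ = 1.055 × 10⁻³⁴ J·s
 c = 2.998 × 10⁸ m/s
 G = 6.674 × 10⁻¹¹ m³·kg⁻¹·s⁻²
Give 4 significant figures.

5.154 × 10⁹⁶ kg/m³

From ℏ = c = G = 1 the density scale is ρ_P = c⁵/(ℏG²).
  = 2.422 × 10⁴² / 4.699 × 10⁻⁵⁵
  = 5.154 × 10⁹⁶ kg/m³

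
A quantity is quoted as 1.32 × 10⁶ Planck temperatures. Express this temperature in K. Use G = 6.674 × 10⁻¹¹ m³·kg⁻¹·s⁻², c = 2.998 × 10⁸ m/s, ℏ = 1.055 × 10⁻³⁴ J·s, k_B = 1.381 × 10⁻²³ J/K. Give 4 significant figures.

One Planck temperature: T_P = √(ℏc⁵/G) / k_B = 1.417 × 10³² K.
1.32 × 10⁶ × 1.417 × 10³² K = 1.870 × 10³⁸ K

1.870 × 10³⁸ K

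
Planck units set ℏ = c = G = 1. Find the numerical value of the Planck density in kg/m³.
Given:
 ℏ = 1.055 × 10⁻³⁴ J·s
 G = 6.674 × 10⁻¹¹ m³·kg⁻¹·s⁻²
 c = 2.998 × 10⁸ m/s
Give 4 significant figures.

5.154 × 10⁹⁶ kg/m³

The unique combination of the constants set to 1 with dimensions of density is ρ_P = c⁵/(ℏG²).
  = 2.422 × 10⁴² / 4.699 × 10⁻⁵⁵
  = 5.154 × 10⁹⁶ kg/m³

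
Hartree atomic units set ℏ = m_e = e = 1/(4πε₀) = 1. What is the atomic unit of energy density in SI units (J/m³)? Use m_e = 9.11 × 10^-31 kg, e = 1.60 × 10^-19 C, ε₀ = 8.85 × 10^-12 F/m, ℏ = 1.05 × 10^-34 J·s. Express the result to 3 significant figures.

The unique combination of the constants set to 1 with dimensions of energy density is u_au = E_h/a₀³ = m_e⁴e¹⁰/((4πε₀)⁵ℏ⁸).
E_h = 4.38 × 10^-18 J
a₀ = 5.26 × 10^-11 m
E_h/a₀³ = 3.01 × 10^13 J/m³

3.01 × 10^13 J/m³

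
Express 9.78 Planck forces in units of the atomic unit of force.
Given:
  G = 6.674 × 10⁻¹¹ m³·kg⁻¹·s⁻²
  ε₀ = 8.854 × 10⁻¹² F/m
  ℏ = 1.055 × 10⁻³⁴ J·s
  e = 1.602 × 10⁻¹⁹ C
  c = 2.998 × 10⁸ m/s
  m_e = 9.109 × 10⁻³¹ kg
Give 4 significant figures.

Planck force: F_P = c⁴/G = 1.210 × 10⁴⁴ N
atomic unit of force: F_au = E_h/a₀ = m_e²e⁶/((4πε₀)³ℏ⁴) = 8.220 × 10⁻⁸ N
9.78 × 1.210 × 10⁴⁴ / 8.220 × 10⁻⁸ = 1.440 × 10⁵²

1.440 × 10⁵²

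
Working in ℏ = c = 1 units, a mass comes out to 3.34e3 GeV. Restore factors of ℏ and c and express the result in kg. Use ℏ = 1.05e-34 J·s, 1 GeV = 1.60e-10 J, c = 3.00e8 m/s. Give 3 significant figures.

Mass is [E]/c²; divide by c².
1 GeV → 1/c² × (1 GeV in J) = 1.78e-27 kg.
Result: 3.34e3 × 1.78e-27 = 5.94e-24 kg.

5.94e-24 kg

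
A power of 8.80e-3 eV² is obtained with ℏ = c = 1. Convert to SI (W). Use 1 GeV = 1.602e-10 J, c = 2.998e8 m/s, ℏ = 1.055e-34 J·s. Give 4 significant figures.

2.141e-6 W

Power is [E]/[T] = [E]²/ℏ.
1 GeV² → 1/ℏ × (1 GeV in J)² = 2.433e14 W.
Convert the energy scale: 8.80e-3 eV² = 8.80e-21 GeV².
Result: 8.80e-21 × 2.433e14 = 2.141e-6 W.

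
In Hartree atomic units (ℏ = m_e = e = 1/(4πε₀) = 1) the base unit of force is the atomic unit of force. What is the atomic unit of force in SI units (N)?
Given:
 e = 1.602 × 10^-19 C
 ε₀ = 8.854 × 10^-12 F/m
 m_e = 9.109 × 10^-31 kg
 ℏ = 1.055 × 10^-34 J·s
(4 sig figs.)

F_au = E_h/a₀ = m_e²e⁶/((4πε₀)³ℏ⁴)
E_h = 4.354 × 10^-18 J
a₀ = 5.297 × 10^-11 m
E_h/a₀ = 8.220 × 10^-8 N

8.220 × 10^-8 N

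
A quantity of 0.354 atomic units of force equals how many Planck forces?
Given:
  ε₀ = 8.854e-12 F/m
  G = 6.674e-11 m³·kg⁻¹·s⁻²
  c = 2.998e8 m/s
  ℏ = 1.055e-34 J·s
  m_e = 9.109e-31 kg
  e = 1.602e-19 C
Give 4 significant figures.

atomic unit of force: F_au = E_h/a₀ = m_e²e⁶/((4πε₀)³ℏ⁴) = 8.220e-8 N
Planck force: F_P = c⁴/G = 1.210e44 N
0.354 × 8.220e-8 / 1.210e44 = 2.404e-52

2.404e-52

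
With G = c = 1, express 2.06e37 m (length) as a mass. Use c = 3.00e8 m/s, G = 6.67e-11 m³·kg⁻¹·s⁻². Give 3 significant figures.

2.78e64 kg

Length → mass via c²/G.
2.06e37 m × (c²/G) = 2.78e64 kg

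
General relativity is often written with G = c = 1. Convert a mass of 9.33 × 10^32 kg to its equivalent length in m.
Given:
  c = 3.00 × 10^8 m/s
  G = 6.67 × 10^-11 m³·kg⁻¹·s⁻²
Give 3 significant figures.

In G = c = 1 units mass has dimensions of length; the conversion factor is G/c².
9.33 × 10^32 kg × (G/c²) = 6.91 × 10^5 m

6.91 × 10^5 m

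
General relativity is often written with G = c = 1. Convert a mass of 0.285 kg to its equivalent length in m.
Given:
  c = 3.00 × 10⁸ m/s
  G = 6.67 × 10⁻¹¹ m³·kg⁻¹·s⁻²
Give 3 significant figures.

2.11 × 10⁻²⁸ m

In G = c = 1 units mass has dimensions of length; the conversion factor is G/c².
0.285 kg × (G/c²) = 2.11 × 10⁻²⁸ m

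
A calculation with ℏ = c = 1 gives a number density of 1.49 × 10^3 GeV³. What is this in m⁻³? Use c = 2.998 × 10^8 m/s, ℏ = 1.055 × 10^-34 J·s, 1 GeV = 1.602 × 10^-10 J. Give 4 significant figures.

Number density is [L]⁻³ = [E]³/(ℏc)³.
1 GeV³ → 1/(ℏc)³ × (1 GeV in J)³ = 1.299 × 10^47 m⁻³.
Result: 1.49 × 10^3 × 1.299 × 10^47 = 1.936 × 10^50 m⁻³.

1.936 × 10^50 m⁻³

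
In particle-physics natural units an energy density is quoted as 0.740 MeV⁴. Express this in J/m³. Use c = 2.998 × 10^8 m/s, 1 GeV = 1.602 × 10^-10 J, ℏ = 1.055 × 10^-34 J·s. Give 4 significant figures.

[E]/[L]³ = [E]⁴/(ℏc)³; restore (ℏc)⁻³.
1 GeV⁴ → 1/(ℏc)³ × (1 GeV in J)⁴ = 2.082 × 10^37 J/m³.
Convert the energy scale: 0.740 MeV⁴ = 7.40 × 10^-13 GeV⁴.
Result: 7.40 × 10^-13 × 2.082 × 10^37 = 1.540 × 10^25 J/m³.

1.540 × 10^25 J/m³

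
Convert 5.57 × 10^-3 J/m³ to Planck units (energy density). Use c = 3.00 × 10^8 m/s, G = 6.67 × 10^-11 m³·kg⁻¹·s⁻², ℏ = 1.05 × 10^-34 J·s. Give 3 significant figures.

Planck energy density: u_P = c⁷/(ℏG²) = 4.68 × 10^113 J/m³.
5.57 × 10^-3 / 4.68 × 10^113 = 1.19 × 10^-116

1.19 × 10^-116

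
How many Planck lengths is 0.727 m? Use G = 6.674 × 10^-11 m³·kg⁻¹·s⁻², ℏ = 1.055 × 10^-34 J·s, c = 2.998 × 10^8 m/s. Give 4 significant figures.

Planck length: ℓ_P = √(ℏG/c³) = 1.616 × 10^-35 m.
0.727 / 1.616 × 10^-35 = 4.497 × 10^34

4.497 × 10^34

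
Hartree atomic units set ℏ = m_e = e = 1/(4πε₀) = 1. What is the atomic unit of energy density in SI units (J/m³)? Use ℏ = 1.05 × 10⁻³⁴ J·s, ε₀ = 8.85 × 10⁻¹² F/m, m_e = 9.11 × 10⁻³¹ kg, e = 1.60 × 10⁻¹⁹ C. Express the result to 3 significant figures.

The unique combination of the constants set to 1 with dimensions of energy density is u_au = E_h/a₀³ = m_e⁴e¹⁰/((4πε₀)⁵ℏ⁸).
E_h = 4.38 × 10⁻¹⁸ J
a₀ = 5.26 × 10⁻¹¹ m
E_h/a₀³ = 3.01 × 10¹³ J/m³

3.01 × 10¹³ J/m³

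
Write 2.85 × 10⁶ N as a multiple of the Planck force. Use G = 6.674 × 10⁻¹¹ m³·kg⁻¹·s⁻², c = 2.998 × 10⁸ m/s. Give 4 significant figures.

2.355 × 10⁻³⁸

Planck force: F_P = c⁴/G = 1.210 × 10⁴⁴ N.
2.85 × 10⁶ / 1.210 × 10⁴⁴ = 2.355 × 10⁻³⁸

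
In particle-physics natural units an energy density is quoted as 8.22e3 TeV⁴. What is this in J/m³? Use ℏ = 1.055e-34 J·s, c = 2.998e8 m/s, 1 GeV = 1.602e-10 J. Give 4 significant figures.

[E]/[L]³ = [E]⁴/(ℏc)³; restore (ℏc)⁻³.
1 GeV⁴ → 1/(ℏc)³ × (1 GeV in J)⁴ = 2.082e37 J/m³.
Convert the energy scale: 8.22e3 TeV⁴ = 8.22e15 GeV⁴.
Result: 8.22e15 × 2.082e37 = 1.711e53 J/m³.

1.711e53 J/m³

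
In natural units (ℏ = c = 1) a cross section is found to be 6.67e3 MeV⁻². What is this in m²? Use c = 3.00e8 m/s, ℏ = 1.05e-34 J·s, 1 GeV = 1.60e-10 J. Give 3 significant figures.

2.59e-22 m²

Area is [L]² = [E]⁻²·(ℏc)²; restore (ℏc)².
1 GeV⁻² → (ℏc)² × (1 GeV in J)⁻² = 3.88e-32 m².
Convert the energy scale: 6.67e3 MeV⁻² = 6.67e9 GeV⁻².
Result: 6.67e9 × 3.88e-32 = 2.59e-22 m².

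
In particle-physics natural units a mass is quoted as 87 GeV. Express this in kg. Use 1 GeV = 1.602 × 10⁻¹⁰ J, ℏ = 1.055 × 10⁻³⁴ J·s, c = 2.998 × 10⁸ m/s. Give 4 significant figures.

1.551 × 10⁻²⁵ kg

Mass is [E]/c²; divide by c².
1 GeV → 1/c² × (1 GeV in J) = 1.782 × 10⁻²⁷ kg.
Result: 87 × 1.782 × 10⁻²⁷ = 1.551 × 10⁻²⁵ kg.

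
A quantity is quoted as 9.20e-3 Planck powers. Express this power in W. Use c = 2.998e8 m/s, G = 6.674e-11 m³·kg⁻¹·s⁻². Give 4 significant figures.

One Planck power: P_P = c⁵/G = 3.629e52 W.
9.20e-3 × 3.629e52 W = 3.339e50 W

3.339e50 W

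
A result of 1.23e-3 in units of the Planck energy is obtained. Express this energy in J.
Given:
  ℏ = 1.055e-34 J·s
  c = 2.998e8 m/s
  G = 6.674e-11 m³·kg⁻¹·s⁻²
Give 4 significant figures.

2.407e6 J

One Planck energy: E_P = √(ℏc⁵/G) = 1.957e9 J.
1.23e-3 × 1.957e9 J = 2.407e6 J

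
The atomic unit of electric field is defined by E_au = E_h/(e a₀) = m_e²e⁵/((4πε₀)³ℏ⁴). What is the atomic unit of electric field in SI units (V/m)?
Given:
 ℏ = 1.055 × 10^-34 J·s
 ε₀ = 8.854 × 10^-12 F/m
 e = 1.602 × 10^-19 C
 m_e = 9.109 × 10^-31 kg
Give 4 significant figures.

5.131 × 10^11 V/m

E_au = E_h/(e a₀) = m_e²e⁵/((4πε₀)³ℏ⁴)
E_h = 4.354 × 10^-18 J
a₀ = 5.297 × 10^-11 m
E_h/(e·a₀) = 5.131 × 10^11 V/m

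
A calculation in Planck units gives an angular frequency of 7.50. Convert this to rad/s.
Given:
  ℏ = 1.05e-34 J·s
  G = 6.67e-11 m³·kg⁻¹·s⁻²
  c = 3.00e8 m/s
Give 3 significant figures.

1.40e44 rad/s

One Planck angular frequency: ω_P = √(c⁵/(ℏG)) = 1.86e43 rad/s.
7.50 × 1.86e43 rad/s = 1.40e44 rad/s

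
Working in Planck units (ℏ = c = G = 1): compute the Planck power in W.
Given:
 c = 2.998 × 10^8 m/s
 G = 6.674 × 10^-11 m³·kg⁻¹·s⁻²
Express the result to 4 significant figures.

From ℏ = c = G = 1 the power scale is P_P = c⁵/G.
  = 2.422 × 10^42 / 6.674 × 10^-11
  = 3.629 × 10^52 W

3.629 × 10^52 W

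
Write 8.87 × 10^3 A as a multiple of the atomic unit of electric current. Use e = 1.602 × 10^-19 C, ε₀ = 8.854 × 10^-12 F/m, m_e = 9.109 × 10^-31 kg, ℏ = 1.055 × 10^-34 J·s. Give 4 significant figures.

1.342 × 10^6

atomic unit of electric current: I_au = e E_h/ℏ = m_e e⁵/((4πε₀)²ℏ³) = 6.612 × 10^-3 A.
8.87 × 10^3 / 6.612 × 10^-3 = 1.342 × 10^6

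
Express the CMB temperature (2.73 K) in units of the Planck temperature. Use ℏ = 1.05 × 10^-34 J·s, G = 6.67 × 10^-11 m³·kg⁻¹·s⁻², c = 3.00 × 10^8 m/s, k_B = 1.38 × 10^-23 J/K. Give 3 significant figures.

Planck temperature: T_P = √(ℏc⁵/G) / k_B = 1.42 × 10^32 K.
2.73 / 1.42 × 10^32 = 1.93 × 10^-32

1.93 × 10^-32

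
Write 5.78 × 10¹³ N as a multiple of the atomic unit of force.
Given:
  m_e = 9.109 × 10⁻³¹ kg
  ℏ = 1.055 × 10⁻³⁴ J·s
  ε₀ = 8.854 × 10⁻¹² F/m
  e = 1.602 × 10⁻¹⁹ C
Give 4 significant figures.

atomic unit of force: F_au = E_h/a₀ = m_e²e⁶/((4πε₀)³ℏ⁴) = 8.220 × 10⁻⁸ N.
5.78 × 10¹³ / 8.220 × 10⁻⁸ = 7.032 × 10²⁰

7.032 × 10²⁰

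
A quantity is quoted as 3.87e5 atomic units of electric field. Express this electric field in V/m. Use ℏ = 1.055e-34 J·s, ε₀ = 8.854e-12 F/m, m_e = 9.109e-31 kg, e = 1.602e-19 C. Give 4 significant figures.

One atomic unit of electric field: E_au = E_h/(e a₀) = m_e²e⁵/((4πε₀)³ℏ⁴) = 5.131e11 V/m.
3.87e5 × 5.131e11 V/m = 1.986e17 V/m

1.986e17 V/m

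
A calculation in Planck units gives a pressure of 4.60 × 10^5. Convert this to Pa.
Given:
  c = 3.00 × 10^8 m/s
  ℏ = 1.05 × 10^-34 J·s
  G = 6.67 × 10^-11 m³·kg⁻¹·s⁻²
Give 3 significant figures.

One Planck pressure: p_P = c⁷/(ℏG²) = 4.68 × 10^113 Pa.
4.60 × 10^5 × 4.68 × 10^113 Pa = 2.15 × 10^119 Pa

2.15 × 10^119 Pa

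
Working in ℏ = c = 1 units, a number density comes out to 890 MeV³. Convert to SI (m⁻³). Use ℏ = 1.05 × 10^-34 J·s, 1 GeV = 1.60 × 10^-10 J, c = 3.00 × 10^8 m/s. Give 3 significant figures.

1.17 × 10^41 m⁻³

Number density is [L]⁻³ = [E]³/(ℏc)³.
1 GeV³ → 1/(ℏc)³ × (1 GeV in J)³ = 1.31 × 10^47 m⁻³.
Convert the energy scale: 890 MeV³ = 8.90 × 10^-7 GeV³.
Result: 8.90 × 10^-7 × 1.31 × 10^47 = 1.17 × 10^41 m⁻³.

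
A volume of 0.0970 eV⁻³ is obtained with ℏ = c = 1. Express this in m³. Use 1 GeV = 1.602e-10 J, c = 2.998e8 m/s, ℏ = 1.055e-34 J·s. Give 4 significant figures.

7.465e-22 m³

Volume is [L]³ = [E]⁻³·(ℏc)³.
1 GeV⁻³ → (ℏc)³ × (1 GeV in J)⁻³ = 7.696e-48 m³.
Convert the energy scale: 0.0970 eV⁻³ = 9.70e25 GeV⁻³.
Result: 9.70e25 × 7.696e-48 = 7.465e-22 m³.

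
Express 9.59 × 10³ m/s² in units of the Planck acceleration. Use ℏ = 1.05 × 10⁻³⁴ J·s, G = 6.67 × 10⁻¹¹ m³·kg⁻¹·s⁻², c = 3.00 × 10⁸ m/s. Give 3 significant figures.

Planck acceleration: a_P = √(c⁷/(ℏG)) = 5.59 × 10⁵¹ m/s².
9.59 × 10³ / 5.59 × 10⁵¹ = 1.72 × 10⁻⁴⁸

1.72 × 10⁻⁴⁸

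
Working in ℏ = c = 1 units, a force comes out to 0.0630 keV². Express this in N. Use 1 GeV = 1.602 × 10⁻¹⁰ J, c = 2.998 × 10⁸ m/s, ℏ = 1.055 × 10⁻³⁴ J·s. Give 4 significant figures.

Force is [E]/[L] = [E]²/(ℏc); restore (ℏc)⁻¹.
1 GeV² → 1/(ℏc) × (1 GeV in J)² = 8.114 × 10⁵ N.
Convert the energy scale: 0.0630 keV² = 6.30 × 10⁻¹⁴ GeV².
Result: 6.30 × 10⁻¹⁴ × 8.114 × 10⁵ = 5.112 × 10⁻⁸ N.

5.112 × 10⁻⁸ N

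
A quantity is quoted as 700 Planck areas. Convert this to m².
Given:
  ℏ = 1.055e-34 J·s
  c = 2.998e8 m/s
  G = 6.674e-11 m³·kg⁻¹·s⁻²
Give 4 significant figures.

1.829e-67 m²

One Planck area: A_P = ℏG/c³ = 2.613e-70 m².
700 × 2.613e-70 m² = 1.829e-67 m²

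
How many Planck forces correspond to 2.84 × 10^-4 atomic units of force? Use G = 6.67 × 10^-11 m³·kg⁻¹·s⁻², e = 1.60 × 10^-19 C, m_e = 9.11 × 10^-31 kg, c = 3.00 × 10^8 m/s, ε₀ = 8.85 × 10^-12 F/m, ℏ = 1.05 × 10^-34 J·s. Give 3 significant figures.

atomic unit of force: F_au = E_h/a₀ = m_e²e⁶/((4πε₀)³ℏ⁴) = 8.33 × 10^-8 N
Planck force: F_P = c⁴/G = 1.21 × 10^44 N
2.84 × 10^-4 × 8.33 × 10^-8 / 1.21 × 10^44 = 1.95 × 10^-55

1.95 × 10^-55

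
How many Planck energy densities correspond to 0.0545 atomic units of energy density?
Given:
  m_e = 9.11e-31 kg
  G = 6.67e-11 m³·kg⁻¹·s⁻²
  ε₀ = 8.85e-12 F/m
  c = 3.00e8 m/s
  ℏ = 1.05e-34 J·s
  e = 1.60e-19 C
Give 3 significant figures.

atomic unit of energy density: u_au = E_h/a₀³ = m_e⁴e¹⁰/((4πε₀)⁵ℏ⁸) = 3.01e13 J/m³
Planck energy density: u_P = c⁷/(ℏG²) = 4.68e113 J/m³
0.0545 × 3.01e13 / 4.68e113 = 3.51e-102

3.51e-102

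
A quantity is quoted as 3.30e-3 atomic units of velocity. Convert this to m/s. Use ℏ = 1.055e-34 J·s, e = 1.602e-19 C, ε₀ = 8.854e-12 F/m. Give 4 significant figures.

One atomic unit of velocity: v_au = e²/(4πε₀ℏ) = 2.186e6 m/s.
3.30e-3 × 2.186e6 m/s = 7.215e3 m/s

7.215e3 m/s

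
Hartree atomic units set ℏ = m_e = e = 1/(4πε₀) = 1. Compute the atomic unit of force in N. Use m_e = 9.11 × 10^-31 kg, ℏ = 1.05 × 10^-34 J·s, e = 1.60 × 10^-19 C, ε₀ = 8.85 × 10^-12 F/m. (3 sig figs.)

8.33 × 10^-8 N

From ℏ = m_e = e = 1/(4πε₀) = 1 the force scale is F_au = E_h/a₀ = m_e²e⁶/((4πε₀)³ℏ⁴).
E_h = 4.38 × 10^-18 J
a₀ = 5.26 × 10^-11 m
E_h/a₀ = 8.33 × 10^-8 N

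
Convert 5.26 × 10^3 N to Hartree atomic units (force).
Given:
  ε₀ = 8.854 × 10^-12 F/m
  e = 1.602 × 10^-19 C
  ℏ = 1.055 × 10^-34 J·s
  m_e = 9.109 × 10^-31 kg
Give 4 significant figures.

6.399 × 10^10

atomic unit of force: F_au = E_h/a₀ = m_e²e⁶/((4πε₀)³ℏ⁴) = 8.220 × 10^-8 N.
5.26 × 10^3 / 8.220 × 10^-8 = 6.399 × 10^10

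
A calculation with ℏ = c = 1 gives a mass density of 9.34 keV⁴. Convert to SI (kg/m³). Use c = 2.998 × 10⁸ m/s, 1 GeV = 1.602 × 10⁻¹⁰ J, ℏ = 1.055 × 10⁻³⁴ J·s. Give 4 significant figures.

Mass density is [E]/(c²[L]³) = [E]⁴/(ℏ³c⁵).
1 GeV⁴ → 1/(ℏ³c⁵) × (1 GeV in J)⁴ = 2.316 × 10²⁰ kg/m³.
Convert the energy scale: 9.34 keV⁴ = 9.34 × 10⁻²⁴ GeV⁴.
Result: 9.34 × 10⁻²⁴ × 2.316 × 10²⁰ = 2.163 × 10⁻³ kg/m³.

2.163 × 10⁻³ kg/m³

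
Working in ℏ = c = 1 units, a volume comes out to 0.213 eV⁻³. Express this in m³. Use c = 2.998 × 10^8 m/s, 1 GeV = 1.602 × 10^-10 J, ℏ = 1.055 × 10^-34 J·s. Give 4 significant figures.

Volume is [L]³ = [E]⁻³·(ℏc)³.
1 GeV⁻³ → (ℏc)³ × (1 GeV in J)⁻³ = 7.696 × 10^-48 m³.
Convert the energy scale: 0.213 eV⁻³ = 2.13 × 10^26 GeV⁻³.
Result: 2.13 × 10^26 × 7.696 × 10^-48 = 1.639 × 10^-21 m³.

1.639 × 10^-21 m³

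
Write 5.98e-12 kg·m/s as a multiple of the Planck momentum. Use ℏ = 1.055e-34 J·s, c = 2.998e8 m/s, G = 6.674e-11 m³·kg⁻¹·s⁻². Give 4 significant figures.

9.163e-13

Planck momentum: p_P = √(ℏc³/G) = 6.527 kg·m/s.
5.98e-12 / 6.527 = 9.163e-13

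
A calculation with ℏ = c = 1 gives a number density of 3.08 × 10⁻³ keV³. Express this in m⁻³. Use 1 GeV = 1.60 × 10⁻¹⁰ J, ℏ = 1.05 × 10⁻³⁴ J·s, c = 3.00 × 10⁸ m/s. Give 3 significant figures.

4.04 × 10²⁶ m⁻³

Number density is [L]⁻³ = [E]³/(ℏc)³.
1 GeV³ → 1/(ℏc)³ × (1 GeV in J)³ = 1.31 × 10⁴⁷ m⁻³.
Convert the energy scale: 3.08 × 10⁻³ keV³ = 3.08 × 10⁻²¹ GeV³.
Result: 3.08 × 10⁻²¹ × 1.31 × 10⁴⁷ = 4.04 × 10²⁶ m⁻³.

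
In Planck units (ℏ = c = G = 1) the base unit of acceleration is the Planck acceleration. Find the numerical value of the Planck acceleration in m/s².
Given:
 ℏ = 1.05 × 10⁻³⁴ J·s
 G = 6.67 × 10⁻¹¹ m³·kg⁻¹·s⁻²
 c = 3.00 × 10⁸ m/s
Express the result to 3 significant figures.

5.59 × 10⁵¹ m/s²

a_P = √(c⁷/(ℏG))
  = √(3.12 × 10¹⁰³)
  = 5.59 × 10⁵¹ m/s²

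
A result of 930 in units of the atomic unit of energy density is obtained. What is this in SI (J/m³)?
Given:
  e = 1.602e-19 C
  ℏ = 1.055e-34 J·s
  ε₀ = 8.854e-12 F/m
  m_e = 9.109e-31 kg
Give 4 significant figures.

One atomic unit of energy density: u_au = E_h/a₀³ = m_e⁴e¹⁰/((4πε₀)⁵ℏ⁸) = 2.929e13 J/m³.
930 × 2.929e13 J/m³ = 2.724e16 J/m³

2.724e16 J/m³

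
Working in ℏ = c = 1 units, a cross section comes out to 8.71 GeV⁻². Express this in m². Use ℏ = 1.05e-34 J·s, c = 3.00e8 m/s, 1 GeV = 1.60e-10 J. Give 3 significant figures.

3.38e-31 m²

Area is [L]² = [E]⁻²·(ℏc)²; restore (ℏc)².
1 GeV⁻² → (ℏc)² × (1 GeV in J)⁻² = 3.88e-32 m².
Result: 8.71 × 3.88e-32 = 3.38e-31 m².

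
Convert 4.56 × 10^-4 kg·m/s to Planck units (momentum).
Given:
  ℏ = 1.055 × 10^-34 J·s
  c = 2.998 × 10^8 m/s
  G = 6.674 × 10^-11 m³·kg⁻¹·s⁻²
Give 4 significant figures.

Planck momentum: p_P = √(ℏc³/G) = 6.527 kg·m/s.
4.56 × 10^-4 / 6.527 = 6.987 × 10^-5

6.987 × 10^-5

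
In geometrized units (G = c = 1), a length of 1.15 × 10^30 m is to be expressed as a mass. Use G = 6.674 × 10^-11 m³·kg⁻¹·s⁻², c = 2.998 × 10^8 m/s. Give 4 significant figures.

Length → mass via c²/G.
1.15 × 10^30 m × (c²/G) = 1.549 × 10^57 kg

1.549 × 10^57 kg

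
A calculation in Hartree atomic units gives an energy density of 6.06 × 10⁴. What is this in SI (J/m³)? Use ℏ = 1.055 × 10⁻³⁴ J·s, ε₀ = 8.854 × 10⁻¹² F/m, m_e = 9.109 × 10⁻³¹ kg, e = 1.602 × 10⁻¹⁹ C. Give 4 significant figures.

1.775 × 10¹⁸ J/m³

One atomic unit of energy density: u_au = E_h/a₀³ = m_e⁴e¹⁰/((4πε₀)⁵ℏ⁸) = 2.929 × 10¹³ J/m³.
6.06 × 10⁴ × 2.929 × 10¹³ J/m³ = 1.775 × 10¹⁸ J/m³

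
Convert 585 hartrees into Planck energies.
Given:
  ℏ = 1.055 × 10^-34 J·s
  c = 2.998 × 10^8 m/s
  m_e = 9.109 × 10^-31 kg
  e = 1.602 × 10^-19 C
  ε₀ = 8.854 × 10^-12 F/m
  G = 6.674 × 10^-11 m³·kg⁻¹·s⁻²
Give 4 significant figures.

1.302 × 10^-24

hartree: E_h = m_e e⁴/(4πε₀ℏ)² = 4.354 × 10^-18 J
Planck energy: E_P = √(ℏc⁵/G) = 1.957 × 10^9 J
585 × 4.354 × 10^-18 / 1.957 × 10^9 = 1.302 × 10^-24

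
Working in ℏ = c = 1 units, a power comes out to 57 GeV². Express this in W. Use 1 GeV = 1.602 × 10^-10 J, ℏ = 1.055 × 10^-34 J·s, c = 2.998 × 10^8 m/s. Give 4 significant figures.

Power is [E]/[T] = [E]²/ℏ.
1 GeV² → 1/ℏ × (1 GeV in J)² = 2.433 × 10^14 W.
Result: 57 × 2.433 × 10^14 = 1.387 × 10^16 W.

1.387 × 10^16 W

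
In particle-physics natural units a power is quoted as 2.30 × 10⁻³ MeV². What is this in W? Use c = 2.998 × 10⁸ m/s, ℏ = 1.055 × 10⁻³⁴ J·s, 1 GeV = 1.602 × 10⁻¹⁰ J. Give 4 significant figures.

Power is [E]/[T] = [E]²/ℏ.
1 GeV² → 1/ℏ × (1 GeV in J)² = 2.433 × 10¹⁴ W.
Convert the energy scale: 2.30 × 10⁻³ MeV² = 2.30 × 10⁻⁹ GeV².
Result: 2.30 × 10⁻⁹ × 2.433 × 10¹⁴ = 5.595 × 10⁵ W.

5.595 × 10⁵ W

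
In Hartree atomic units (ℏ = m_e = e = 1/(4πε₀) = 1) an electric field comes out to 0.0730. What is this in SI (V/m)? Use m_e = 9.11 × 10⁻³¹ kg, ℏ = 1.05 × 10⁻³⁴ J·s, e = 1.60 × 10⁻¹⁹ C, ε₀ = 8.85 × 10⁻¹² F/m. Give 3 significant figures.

3.80 × 10¹⁰ V/m

One atomic unit of electric field: E_au = E_h/(e a₀) = m_e²e⁵/((4πε₀)³ℏ⁴) = 5.20 × 10¹¹ V/m.
0.0730 × 5.20 × 10¹¹ V/m = 3.80 × 10¹⁰ V/m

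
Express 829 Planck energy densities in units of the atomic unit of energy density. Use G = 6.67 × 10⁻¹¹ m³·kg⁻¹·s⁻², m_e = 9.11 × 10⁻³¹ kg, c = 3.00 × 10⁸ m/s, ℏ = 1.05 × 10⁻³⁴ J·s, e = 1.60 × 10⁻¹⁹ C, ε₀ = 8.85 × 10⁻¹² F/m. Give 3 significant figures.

1.29 × 10¹⁰³

Planck energy density: u_P = c⁷/(ℏG²) = 4.68 × 10¹¹³ J/m³
atomic unit of energy density: u_au = E_h/a₀³ = m_e⁴e¹⁰/((4πε₀)⁵ℏ⁸) = 3.01 × 10¹³ J/m³
829 × 4.68 × 10¹¹³ / 3.01 × 10¹³ = 1.29 × 10¹⁰³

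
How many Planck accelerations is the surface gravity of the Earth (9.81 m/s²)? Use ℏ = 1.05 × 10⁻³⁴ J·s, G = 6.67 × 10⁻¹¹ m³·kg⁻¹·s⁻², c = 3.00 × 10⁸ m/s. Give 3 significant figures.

Planck acceleration: a_P = √(c⁷/(ℏG)) = 5.59 × 10⁵¹ m/s².
9.81 / 5.59 × 10⁵¹ = 1.76 × 10⁻⁵¹

1.76 × 10⁻⁵¹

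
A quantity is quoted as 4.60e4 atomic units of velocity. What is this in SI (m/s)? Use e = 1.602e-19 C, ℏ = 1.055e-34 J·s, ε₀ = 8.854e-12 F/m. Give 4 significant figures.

One atomic unit of velocity: v_au = e²/(4πε₀ℏ) = 2.186e6 m/s.
4.60e4 × 2.186e6 m/s = 1.006e11 m/s

1.006e11 m/s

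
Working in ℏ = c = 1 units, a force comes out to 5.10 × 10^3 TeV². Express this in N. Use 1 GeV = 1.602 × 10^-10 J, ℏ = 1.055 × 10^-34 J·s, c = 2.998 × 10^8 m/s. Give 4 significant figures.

Force is [E]/[L] = [E]²/(ℏc); restore (ℏc)⁻¹.
1 GeV² → 1/(ℏc) × (1 GeV in J)² = 8.114 × 10^5 N.
Convert the energy scale: 5.10 × 10^3 TeV² = 5.10 × 10^9 GeV².
Result: 5.10 × 10^9 × 8.114 × 10^5 = 4.138 × 10^15 N.

4.138 × 10^15 N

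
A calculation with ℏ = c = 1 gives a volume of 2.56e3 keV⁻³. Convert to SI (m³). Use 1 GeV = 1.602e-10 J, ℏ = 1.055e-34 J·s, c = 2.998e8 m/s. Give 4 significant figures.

1.970e-26 m³

Volume is [L]³ = [E]⁻³·(ℏc)³.
1 GeV⁻³ → (ℏc)³ × (1 GeV in J)⁻³ = 7.696e-48 m³.
Convert the energy scale: 2.56e3 keV⁻³ = 2.56e21 GeV⁻³.
Result: 2.56e21 × 7.696e-48 = 1.970e-26 m³.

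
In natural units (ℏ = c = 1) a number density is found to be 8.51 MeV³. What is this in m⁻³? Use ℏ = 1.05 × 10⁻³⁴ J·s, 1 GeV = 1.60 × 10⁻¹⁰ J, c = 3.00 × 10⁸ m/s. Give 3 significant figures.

1.12 × 10³⁹ m⁻³

Number density is [L]⁻³ = [E]³/(ℏc)³.
1 GeV³ → 1/(ℏc)³ × (1 GeV in J)³ = 1.31 × 10⁴⁷ m⁻³.
Convert the energy scale: 8.51 MeV³ = 8.51 × 10⁻⁹ GeV³.
Result: 8.51 × 10⁻⁹ × 1.31 × 10⁴⁷ = 1.12 × 10³⁹ m⁻³.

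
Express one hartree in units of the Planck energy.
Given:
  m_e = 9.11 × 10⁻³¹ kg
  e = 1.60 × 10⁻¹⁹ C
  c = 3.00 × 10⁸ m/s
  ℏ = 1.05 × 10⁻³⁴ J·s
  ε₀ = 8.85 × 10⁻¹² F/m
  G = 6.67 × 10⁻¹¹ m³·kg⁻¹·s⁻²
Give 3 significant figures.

hartree: E_h = m_e e⁴/(4πε₀ℏ)² = 4.38 × 10⁻¹⁸ J
Planck energy: E_P = √(ℏc⁵/G) = 1.96 × 10⁹ J
ratio = 4.38 × 10⁻¹⁸ / 1.96 × 10⁹ = 2.24 × 10⁻²⁷

2.24 × 10⁻²⁷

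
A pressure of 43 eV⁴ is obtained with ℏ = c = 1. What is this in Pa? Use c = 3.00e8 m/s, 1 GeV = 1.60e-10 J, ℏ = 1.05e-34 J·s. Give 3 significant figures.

902 Pa

Pressure is [E]/[L]³ = [E]⁴/(ℏc)³.
1 GeV⁴ → 1/(ℏc)³ × (1 GeV in J)⁴ = 2.10e37 Pa.
Convert the energy scale: 43 eV⁴ = 4.30e-35 GeV⁴.
Result: 4.30e-35 × 2.10e37 = 902 Pa.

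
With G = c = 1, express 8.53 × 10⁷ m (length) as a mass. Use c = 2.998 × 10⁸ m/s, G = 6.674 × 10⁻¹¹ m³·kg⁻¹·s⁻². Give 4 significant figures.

1.149 × 10³⁵ kg

Length → mass via c²/G.
8.53 × 10⁷ m × (c²/G) = 1.149 × 10³⁵ kg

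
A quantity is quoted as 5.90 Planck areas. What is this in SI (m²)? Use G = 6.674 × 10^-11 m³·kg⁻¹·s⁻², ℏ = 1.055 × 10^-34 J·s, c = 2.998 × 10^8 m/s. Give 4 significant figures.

One Planck area: A_P = ℏG/c³ = 2.613 × 10^-70 m².
5.90 × 2.613 × 10^-70 m² = 1.542 × 10^-69 m²

1.542 × 10^-69 m²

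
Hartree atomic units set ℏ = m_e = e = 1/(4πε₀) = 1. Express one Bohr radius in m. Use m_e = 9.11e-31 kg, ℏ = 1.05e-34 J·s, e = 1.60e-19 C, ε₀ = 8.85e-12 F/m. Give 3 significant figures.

5.26e-11 m

From ℏ = m_e = e = 1/(4πε₀) = 1 the length scale is a₀ = 4πε₀ℏ²/(m_e e²).
  = 1.23e-78 / 2.33e-68
  = 5.26e-11 m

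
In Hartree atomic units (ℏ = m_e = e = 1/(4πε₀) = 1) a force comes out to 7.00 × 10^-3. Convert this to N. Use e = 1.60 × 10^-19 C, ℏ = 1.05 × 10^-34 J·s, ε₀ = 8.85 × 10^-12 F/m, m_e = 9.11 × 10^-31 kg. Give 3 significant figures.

One atomic unit of force: F_au = E_h/a₀ = m_e²e⁶/((4πε₀)³ℏ⁴) = 8.33 × 10^-8 N.
7.00 × 10^-3 × 8.33 × 10^-8 N = 5.83 × 10^-10 N

5.83 × 10^-10 N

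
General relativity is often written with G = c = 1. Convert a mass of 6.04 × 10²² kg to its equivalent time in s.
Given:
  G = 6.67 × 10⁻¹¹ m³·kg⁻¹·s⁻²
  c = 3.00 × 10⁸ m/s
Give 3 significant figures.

1.49 × 10⁻¹³ s

Mass → time via G/c³.
6.04 × 10²² kg × (G/c³) = 1.49 × 10⁻¹³ s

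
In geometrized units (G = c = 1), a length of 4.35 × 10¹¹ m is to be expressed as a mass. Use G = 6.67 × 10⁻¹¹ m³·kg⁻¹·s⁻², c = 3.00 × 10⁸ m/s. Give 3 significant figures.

Length → mass via c²/G.
4.35 × 10¹¹ m × (c²/G) = 5.87 × 10³⁸ kg

5.87 × 10³⁸ kg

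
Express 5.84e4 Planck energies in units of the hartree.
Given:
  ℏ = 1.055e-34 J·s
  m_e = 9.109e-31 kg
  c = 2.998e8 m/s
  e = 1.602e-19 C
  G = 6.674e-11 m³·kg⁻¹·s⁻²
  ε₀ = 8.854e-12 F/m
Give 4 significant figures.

2.624e31

Planck energy: E_P = √(ℏc⁵/G) = 1.957e9 J
hartree: E_h = m_e e⁴/(4πε₀ℏ)² = 4.354e-18 J
5.84e4 × 1.957e9 / 4.354e-18 = 2.624e31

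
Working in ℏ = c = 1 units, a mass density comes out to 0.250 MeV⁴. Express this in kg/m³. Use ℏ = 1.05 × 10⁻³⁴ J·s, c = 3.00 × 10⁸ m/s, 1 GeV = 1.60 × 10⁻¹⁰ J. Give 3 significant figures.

Mass density is [E]/(c²[L]³) = [E]⁴/(ℏ³c⁵).
1 GeV⁴ → 1/(ℏ³c⁵) × (1 GeV in J)⁴ = 2.33 × 10²⁰ kg/m³.
Convert the energy scale: 0.250 MeV⁴ = 2.50 × 10⁻¹³ GeV⁴.
Result: 2.50 × 10⁻¹³ × 2.33 × 10²⁰ = 5.82 × 10⁷ kg/m³.

5.82 × 10⁷ kg/m³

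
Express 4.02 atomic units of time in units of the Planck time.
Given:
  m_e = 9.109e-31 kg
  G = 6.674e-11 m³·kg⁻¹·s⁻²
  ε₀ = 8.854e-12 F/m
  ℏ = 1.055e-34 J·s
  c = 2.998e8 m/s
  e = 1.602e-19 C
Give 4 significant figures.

1.806e27

atomic unit of time: τ_au = (4πε₀)²ℏ³/(m_e e⁴) = 2.423e-17 s
Planck time: t_P = √(ℏG/c⁵) = 5.392e-44 s
4.02 × 2.423e-17 / 5.392e-44 = 1.806e27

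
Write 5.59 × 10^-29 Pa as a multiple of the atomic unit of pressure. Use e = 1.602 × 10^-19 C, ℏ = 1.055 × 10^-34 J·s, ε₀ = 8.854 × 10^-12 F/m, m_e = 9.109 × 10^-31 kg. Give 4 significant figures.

atomic unit of pressure: P_au = E_h/a₀³ = m_e⁴e¹⁰/((4πε₀)⁵ℏ⁸) = 2.929 × 10^13 Pa.
5.59 × 10^-29 / 2.929 × 10^13 = 1.908 × 10^-42

1.908 × 10^-42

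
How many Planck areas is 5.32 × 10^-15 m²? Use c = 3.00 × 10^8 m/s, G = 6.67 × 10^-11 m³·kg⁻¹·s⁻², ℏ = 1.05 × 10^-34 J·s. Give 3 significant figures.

2.05 × 10^55

Planck area: A_P = ℏG/c³ = 2.59 × 10^-70 m².
5.32 × 10^-15 / 2.59 × 10^-70 = 2.05 × 10^55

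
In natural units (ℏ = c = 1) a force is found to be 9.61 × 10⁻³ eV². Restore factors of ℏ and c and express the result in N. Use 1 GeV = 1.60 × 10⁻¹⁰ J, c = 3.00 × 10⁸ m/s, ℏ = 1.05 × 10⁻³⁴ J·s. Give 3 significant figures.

7.81 × 10⁻¹⁵ N

Force is [E]/[L] = [E]²/(ℏc); restore (ℏc)⁻¹.
1 GeV² → 1/(ℏc) × (1 GeV in J)² = 8.13 × 10⁵ N.
Convert the energy scale: 9.61 × 10⁻³ eV² = 9.61 × 10⁻²¹ GeV².
Result: 9.61 × 10⁻²¹ × 8.13 × 10⁵ = 7.81 × 10⁻¹⁵ N.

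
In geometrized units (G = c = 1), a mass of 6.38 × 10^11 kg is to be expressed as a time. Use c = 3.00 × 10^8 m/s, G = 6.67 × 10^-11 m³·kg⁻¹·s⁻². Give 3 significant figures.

1.58 × 10^-24 s

Mass → time via G/c³.
6.38 × 10^11 kg × (G/c³) = 1.58 × 10^-24 s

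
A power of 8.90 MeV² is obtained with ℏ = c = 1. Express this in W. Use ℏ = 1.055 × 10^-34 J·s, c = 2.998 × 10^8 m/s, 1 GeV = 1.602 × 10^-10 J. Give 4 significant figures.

Power is [E]/[T] = [E]²/ℏ.
1 GeV² → 1/ℏ × (1 GeV in J)² = 2.433 × 10^14 W.
Convert the energy scale: 8.90 MeV² = 8.90 × 10^-6 GeV².
Result: 8.90 × 10^-6 × 2.433 × 10^14 = 2.165 × 10^9 W.

2.165 × 10^9 W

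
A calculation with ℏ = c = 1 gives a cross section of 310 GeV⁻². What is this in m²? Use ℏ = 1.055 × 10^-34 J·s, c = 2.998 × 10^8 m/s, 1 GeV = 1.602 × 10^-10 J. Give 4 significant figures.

Area is [L]² = [E]⁻²·(ℏc)²; restore (ℏc)².
1 GeV⁻² → (ℏc)² × (1 GeV in J)⁻² = 3.898 × 10^-32 m².
Result: 310 × 3.898 × 10^-32 = 1.208 × 10^-29 m².

1.208 × 10^-29 m²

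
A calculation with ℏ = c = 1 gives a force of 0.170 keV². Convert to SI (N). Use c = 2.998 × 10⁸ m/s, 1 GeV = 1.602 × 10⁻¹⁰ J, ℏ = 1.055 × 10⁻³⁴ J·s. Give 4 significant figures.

1.379 × 10⁻⁷ N

Force is [E]/[L] = [E]²/(ℏc); restore (ℏc)⁻¹.
1 GeV² → 1/(ℏc) × (1 GeV in J)² = 8.114 × 10⁵ N.
Convert the energy scale: 0.170 keV² = 1.70 × 10⁻¹³ GeV².
Result: 1.70 × 10⁻¹³ × 8.114 × 10⁵ = 1.379 × 10⁻⁷ N.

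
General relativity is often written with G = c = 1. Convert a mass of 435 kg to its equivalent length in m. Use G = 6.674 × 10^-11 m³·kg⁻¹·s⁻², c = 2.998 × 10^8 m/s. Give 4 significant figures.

3.230 × 10^-25 m

In G = c = 1 units mass has dimensions of length; the conversion factor is G/c².
435 kg × (G/c²) = 3.230 × 10^-25 m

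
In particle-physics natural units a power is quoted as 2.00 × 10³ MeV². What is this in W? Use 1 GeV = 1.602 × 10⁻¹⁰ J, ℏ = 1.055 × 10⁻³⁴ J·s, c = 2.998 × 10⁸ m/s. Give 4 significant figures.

4.865 × 10¹¹ W

Power is [E]/[T] = [E]²/ℏ.
1 GeV² → 1/ℏ × (1 GeV in J)² = 2.433 × 10¹⁴ W.
Convert the energy scale: 2.00 × 10³ MeV² = 2.00 × 10⁻³ GeV².
Result: 2.00 × 10⁻³ × 2.433 × 10¹⁴ = 4.865 × 10¹¹ W.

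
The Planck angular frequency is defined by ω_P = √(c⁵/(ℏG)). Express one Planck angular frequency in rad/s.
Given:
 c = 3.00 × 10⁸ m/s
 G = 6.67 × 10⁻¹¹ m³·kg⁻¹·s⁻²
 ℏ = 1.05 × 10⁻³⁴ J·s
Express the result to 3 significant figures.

ω_P = √(c⁵/(ℏG))
  = √(3.47 × 10⁸⁶)
  = 1.86 × 10⁴³ rad/s

1.86 × 10⁴³ rad/s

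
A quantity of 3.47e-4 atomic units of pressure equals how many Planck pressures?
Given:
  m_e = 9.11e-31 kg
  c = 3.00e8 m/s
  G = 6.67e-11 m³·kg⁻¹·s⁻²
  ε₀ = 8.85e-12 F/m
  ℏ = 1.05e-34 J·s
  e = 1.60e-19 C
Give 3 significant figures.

atomic unit of pressure: P_au = E_h/a₀³ = m_e⁴e¹⁰/((4πε₀)⁵ℏ⁸) = 3.01e13 Pa
Planck pressure: p_P = c⁷/(ℏG²) = 4.68e113 Pa
3.47e-4 × 3.01e13 / 4.68e113 = 2.23e-104

2.23e-104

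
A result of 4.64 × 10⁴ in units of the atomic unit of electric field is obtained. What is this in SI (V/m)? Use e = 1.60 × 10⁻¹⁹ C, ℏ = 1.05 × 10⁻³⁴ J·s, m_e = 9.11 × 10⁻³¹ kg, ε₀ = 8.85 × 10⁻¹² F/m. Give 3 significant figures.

One atomic unit of electric field: E_au = E_h/(e a₀) = m_e²e⁵/((4πε₀)³ℏ⁴) = 5.20 × 10¹¹ V/m.
4.64 × 10⁴ × 5.20 × 10¹¹ V/m = 2.42 × 10¹⁶ V/m

2.42 × 10¹⁶ V/m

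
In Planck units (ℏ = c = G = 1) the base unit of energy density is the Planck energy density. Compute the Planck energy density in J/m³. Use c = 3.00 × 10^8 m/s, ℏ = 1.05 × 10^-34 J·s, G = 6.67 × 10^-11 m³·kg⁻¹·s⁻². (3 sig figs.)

4.68 × 10^113 J/m³

u_P = c⁷/(ℏG²)
  = 2.19 × 10^59 / 4.67 × 10^-55
  = 4.68 × 10^113 J/m³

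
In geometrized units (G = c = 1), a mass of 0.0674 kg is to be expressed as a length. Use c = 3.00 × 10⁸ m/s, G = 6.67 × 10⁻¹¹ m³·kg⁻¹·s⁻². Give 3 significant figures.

In G = c = 1 units mass has dimensions of length; the conversion factor is G/c².
0.0674 kg × (G/c²) = 5.00 × 10⁻²⁹ m

5.00 × 10⁻²⁹ m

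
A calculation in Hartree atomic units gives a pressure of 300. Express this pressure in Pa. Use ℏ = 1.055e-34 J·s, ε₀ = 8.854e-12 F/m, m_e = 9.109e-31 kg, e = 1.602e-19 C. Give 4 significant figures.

One atomic unit of pressure: P_au = E_h/a₀³ = m_e⁴e¹⁰/((4πε₀)⁵ℏ⁸) = 2.929e13 Pa.
300 × 2.929e13 Pa = 8.787e15 Pa

8.787e15 Pa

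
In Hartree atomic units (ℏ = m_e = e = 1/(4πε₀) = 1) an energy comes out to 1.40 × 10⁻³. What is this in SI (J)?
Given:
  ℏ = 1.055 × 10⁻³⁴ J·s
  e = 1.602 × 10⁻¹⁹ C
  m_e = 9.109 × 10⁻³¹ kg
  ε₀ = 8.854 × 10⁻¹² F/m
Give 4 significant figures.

6.096 × 10⁻²¹ J

One hartree: E_h = m_e e⁴/(4πε₀ℏ)² = 4.354 × 10⁻¹⁸ J.
1.40 × 10⁻³ × 4.354 × 10⁻¹⁸ J = 6.096 × 10⁻²¹ J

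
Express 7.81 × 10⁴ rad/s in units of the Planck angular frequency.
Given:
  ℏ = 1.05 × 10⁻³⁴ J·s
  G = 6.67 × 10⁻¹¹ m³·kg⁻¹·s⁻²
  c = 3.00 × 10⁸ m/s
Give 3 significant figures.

4.19 × 10⁻³⁹

Planck angular frequency: ω_P = √(c⁵/(ℏG)) = 1.86 × 10⁴³ rad/s.
7.81 × 10⁴ / 1.86 × 10⁴³ = 4.19 × 10⁻³⁹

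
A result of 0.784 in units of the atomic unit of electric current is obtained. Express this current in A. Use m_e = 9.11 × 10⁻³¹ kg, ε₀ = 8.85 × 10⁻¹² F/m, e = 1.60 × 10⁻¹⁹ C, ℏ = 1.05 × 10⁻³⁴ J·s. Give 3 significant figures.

One atomic unit of electric current: I_au = e E_h/ℏ = m_e e⁵/((4πε₀)²ℏ³) = 6.67 × 10⁻³ A.
0.784 × 6.67 × 10⁻³ A = 5.23 × 10⁻³ A

5.23 × 10⁻³ A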